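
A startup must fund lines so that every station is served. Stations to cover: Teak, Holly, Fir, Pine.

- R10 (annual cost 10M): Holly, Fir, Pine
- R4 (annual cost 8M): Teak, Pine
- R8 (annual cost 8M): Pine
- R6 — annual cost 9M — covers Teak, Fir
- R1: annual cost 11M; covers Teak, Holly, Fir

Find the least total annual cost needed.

18

Choose R10 and R4: together they cover Teak, Holly, Fir, Pine — every station.
Total annual cost: 10 + 8 = 18.
No cover costs less than 18.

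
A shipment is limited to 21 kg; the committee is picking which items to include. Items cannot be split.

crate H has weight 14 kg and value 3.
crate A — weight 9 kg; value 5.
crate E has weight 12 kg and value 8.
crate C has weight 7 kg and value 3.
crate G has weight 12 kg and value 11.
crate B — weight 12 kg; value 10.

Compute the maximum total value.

Allowing fractional choices, the relaxed optimum would be about 18.5, but items are indivisible.
crate A + crate B: weight 9 + 12 = 21 ≤ 21, value 5 + 10 = 15.
crate A + crate G: weight 9 + 12 = 21 ≤ 21, value 5 + 11 = 16.
Best is crate A and crate G with total value 16.

16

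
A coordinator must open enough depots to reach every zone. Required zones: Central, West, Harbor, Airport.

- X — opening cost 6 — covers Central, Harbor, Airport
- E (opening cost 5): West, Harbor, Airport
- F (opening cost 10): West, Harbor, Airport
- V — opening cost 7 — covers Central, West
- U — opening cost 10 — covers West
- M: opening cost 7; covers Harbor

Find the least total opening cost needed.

Choose X and E: together they cover Central, West, Harbor, Airport — every zone.
Total opening cost: 6 + 5 = 11.
No cover costs less than 11.

11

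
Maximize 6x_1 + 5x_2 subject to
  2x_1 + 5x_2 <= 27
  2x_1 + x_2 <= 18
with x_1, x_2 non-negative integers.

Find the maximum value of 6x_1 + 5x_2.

58

(x_1,x_2)=(8,2): 2·8+5·2=26≤27, 2·8+1·2=18≤18, objective 58.
(x_1,x_2)=(8,1): 2·8+5·1=21≤27, 2·8+1·1=17≤18, objective 53.
The best lattice point is (8,2), giving 58.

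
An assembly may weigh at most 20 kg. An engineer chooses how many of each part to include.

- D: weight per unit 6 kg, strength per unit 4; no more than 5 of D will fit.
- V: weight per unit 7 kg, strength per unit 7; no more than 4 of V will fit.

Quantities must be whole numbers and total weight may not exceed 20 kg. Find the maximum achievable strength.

18

Take 1×D and 2×V: weight 20 ≤ 20, strength 1·4 + 2·7 = 18.
No other integer combination yields more.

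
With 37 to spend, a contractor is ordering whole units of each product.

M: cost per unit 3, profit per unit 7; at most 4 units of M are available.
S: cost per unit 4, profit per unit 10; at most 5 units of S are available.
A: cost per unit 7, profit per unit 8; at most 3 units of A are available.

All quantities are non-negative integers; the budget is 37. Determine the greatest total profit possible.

S has the best ratio (10/4); taking only S gives at most 5×10 = 50 (stopped by the supply cap of 5).
Mixing does better — 3×M, 5×S, and 1×A: cost 36 ≤ 37, profit 3·7 + 5·10 + 1·8 = 79.

79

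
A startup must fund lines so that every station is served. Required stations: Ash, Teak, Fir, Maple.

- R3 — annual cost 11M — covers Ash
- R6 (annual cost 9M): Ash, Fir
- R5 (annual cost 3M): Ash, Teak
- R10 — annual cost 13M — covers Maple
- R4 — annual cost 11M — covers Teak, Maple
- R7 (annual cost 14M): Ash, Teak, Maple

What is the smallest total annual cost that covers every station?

20

The greedy cost-per-new-station heuristic would pick R5, R6, and R4 for 23, but a cheaper cover exists.
Choose R6 and R4: together they cover Ash, Teak, Fir, Maple — every station.
Total annual cost: 9 + 11 = 20.
No cover costs less than 20.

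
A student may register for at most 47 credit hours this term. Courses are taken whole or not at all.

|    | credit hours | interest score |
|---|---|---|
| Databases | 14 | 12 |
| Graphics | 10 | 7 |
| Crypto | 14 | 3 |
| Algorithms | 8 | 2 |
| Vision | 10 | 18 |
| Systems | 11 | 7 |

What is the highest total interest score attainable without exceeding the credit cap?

44

Databases + Graphics + Vision + Systems: credit hours 14 + 10 + 10 + 11 = 45 ≤ 47, interest score 12 + 7 + 18 + 7 = 44.
Databases + Graphics + Algorithms + Vision: credit hours 14 + 10 + 8 + 10 = 42 ≤ 47, interest score 12 + 7 + 2 + 18 = 39.
Best is Databases, Graphics, Vision, and Systems with total interest score 44.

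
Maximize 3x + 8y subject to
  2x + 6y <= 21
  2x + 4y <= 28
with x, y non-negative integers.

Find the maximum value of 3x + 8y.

Relaxing integrality, the LP optimum is 31.50 at (x,y) = (10.5, 0), which is not an integer point.
(x,y)=(10,0): 2·10+6·0=20≤21, 2·10+4·0=20≤28, objective 30.
(x,y)=(9,0): 2·9+6·0=18≤21, 2·9+4·0=18≤28, objective 27.
No feasible integer point exceeds 30.

30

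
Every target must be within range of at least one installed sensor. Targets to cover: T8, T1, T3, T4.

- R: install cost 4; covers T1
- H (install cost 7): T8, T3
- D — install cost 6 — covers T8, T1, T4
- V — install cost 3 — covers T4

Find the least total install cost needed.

Choose H and D: together they cover T8, T1, T3, T4 — every target.
Total install cost: 7 + 6 = 13.
No cover costs less than 13.

13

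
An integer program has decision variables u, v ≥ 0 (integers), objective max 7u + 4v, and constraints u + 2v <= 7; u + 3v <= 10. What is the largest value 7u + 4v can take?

49

(u,v)=(7,0): 1·7+2·0=7≤7, 1·7+3·0=7≤10, objective 49.
(u,v)=(6,0): 1·6+2·0=6≤7, 1·6+3·0=6≤10, objective 42.
No feasible integer point exceeds 49.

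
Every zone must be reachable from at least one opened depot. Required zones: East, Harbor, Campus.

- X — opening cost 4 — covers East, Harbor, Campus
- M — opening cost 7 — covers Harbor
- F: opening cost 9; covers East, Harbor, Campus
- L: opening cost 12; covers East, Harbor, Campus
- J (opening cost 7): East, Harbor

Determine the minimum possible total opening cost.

X alone covers East, Harbor, Campus — every zone.
Total opening cost: 4.
No cover costs less than 4.

4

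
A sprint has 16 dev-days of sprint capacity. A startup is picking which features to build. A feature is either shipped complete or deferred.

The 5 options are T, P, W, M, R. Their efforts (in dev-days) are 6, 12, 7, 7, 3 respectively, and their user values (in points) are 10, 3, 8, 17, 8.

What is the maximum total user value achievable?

T + M: effort 6 + 7 = 13 ≤ 16, user value 10 + 17 = 27.
T + M + R: effort 6 + 7 + 3 = 16 ≤ 16, user value 10 + 17 + 8 = 35.
Best is T, M, and R with total user value 35.

35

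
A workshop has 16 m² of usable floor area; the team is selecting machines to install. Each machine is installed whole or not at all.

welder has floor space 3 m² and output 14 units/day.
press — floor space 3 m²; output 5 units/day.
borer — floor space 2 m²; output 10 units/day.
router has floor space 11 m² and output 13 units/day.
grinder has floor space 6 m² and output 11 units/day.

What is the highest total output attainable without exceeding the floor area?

Allowing fractional choices, the relaxed optimum would be about 42.4, but machines are indivisible.
welder + press + borer + grinder: floor space 3 + 3 + 2 + 6 = 14 ≤ 16, output 14 + 5 + 10 + 11 = 40.
welder + borer + router: floor space 3 + 2 + 11 = 16 ≤ 16, output 14 + 10 + 13 = 37.
Best is welder, press, borer, and grinder with total output 40.

40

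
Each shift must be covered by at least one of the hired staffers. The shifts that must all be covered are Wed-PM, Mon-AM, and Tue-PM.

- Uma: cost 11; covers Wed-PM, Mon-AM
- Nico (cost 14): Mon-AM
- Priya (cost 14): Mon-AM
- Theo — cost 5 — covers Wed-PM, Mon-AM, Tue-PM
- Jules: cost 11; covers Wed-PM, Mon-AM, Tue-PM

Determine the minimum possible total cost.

5

Theo alone covers Wed-PM, Mon-AM, Tue-PM — every shift.
Total cost: 5.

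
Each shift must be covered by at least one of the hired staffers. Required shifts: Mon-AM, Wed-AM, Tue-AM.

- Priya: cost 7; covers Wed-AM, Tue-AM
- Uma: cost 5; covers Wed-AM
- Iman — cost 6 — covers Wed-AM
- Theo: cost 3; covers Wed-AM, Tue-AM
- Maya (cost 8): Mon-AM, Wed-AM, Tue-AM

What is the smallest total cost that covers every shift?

8

The greedy cost-per-new-shift heuristic would pick Theo and Maya for 11, but a cheaper cover exists.
Maya alone covers Mon-AM, Wed-AM, Tue-AM — every shift.
Total cost: 8.
No cover costs less than 8.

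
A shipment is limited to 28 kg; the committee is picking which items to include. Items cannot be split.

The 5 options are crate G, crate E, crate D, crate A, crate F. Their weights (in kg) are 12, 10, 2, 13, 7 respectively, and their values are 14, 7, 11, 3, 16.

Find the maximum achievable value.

Allowing fractional choices, the relaxed optimum would be about 45.9, but items are indivisible.
crate G + crate D + crate F: weight 12 + 2 + 7 = 21 ≤ 28, value 14 + 11 + 16 = 41.
crate E + crate D + crate F: weight 10 + 2 + 7 = 19 ≤ 28, value 7 + 11 + 16 = 34.
Best is crate G, crate D, and crate F with total value 41.

41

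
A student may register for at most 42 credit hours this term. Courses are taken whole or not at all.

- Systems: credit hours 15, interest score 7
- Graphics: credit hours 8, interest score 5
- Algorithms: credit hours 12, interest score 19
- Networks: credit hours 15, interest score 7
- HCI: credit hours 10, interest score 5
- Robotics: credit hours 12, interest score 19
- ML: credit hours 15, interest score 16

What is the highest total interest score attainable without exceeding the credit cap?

54

Take Algorithms, Robotics, and ML: credit hours 12 + 12 + 15 = 39 ≤ 42, interest score 19 + 19 + 16 = 54.
No other feasible combination does better.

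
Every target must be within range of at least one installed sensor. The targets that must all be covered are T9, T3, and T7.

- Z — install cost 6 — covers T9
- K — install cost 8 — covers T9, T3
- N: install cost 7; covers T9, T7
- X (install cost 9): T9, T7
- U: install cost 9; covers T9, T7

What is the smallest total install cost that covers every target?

Choose K and N: together they cover T9, T3, T7 — every target.
Total install cost: 8 + 7 = 15.
No cover costs less than 15.

15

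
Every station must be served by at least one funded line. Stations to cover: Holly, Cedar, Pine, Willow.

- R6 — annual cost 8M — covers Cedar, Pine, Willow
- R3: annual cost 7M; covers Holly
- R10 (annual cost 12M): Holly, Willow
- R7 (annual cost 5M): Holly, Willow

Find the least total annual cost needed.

This is a weighted set-cover instance.
Choose R6 and R7: together they cover Holly, Cedar, Pine, Willow — every station.
Total annual cost: 8 + 5 = 13.
No cover costs less than 13.

13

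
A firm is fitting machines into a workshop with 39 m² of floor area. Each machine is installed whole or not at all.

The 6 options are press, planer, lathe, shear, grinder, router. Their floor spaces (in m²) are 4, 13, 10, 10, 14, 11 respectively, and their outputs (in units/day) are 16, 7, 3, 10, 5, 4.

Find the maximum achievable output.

This is an integer program with binary decision variables.
Allowing fractional choices, the relaxed optimum would be about 37.4, but machines are indivisible.
press + planer + lathe + shear: floor space 4 + 13 + 10 + 10 = 37 ≤ 39, output 16 + 7 + 3 + 10 = 36.
press + planer + shear + router: floor space 4 + 13 + 10 + 11 = 38 ≤ 39, output 16 + 7 + 10 + 4 = 37.
press + shear + grinder + router: floor space 4 + 10 + 14 + 11 = 39 ≤ 39, output 16 + 10 + 5 + 4 = 35.
Best is press, planer, shear, and router with total output 37.

37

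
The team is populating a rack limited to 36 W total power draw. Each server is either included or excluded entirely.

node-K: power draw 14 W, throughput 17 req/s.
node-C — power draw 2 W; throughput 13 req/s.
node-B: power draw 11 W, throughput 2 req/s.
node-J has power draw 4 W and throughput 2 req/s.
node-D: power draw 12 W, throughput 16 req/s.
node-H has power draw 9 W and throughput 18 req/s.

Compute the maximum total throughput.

This is a 0-1 knapsack instance.
Allowing fractional choices, the relaxed optimum would be about 62.8, but servers are indivisible.
node-K + node-D + node-H: power draw 14 + 12 + 9 = 35 ≤ 36, throughput 17 + 16 + 18 = 51.
node-K + node-C + node-J + node-H: power draw 14 + 2 + 4 + 9 = 29 ≤ 36, throughput 17 + 13 + 2 + 18 = 50.
node-K + node-C + node-B + node-H: power draw 14 + 2 + 11 + 9 = 36 ≤ 36, throughput 17 + 13 + 2 + 18 = 50.
Best is node-K, node-D, and node-H with total throughput 51.

51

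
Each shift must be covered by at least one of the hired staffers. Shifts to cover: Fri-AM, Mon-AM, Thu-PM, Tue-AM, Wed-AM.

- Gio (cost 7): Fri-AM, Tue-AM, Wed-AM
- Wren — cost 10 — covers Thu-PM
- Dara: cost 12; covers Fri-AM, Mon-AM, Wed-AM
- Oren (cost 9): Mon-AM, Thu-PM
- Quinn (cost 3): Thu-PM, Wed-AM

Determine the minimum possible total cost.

The greedy cost-per-new-shift heuristic would pick Quinn, Gio, and Oren for 19, but a cheaper cover exists.
Choose Gio and Oren: together they cover Fri-AM, Mon-AM, Thu-PM, Tue-AM, Wed-AM — every shift.
Total cost: 7 + 9 = 16.
No cover costs less than 16.

16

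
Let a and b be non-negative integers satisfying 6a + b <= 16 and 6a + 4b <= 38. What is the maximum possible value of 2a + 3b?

(a,b)=(0,9): 6·0+1·9=9≤16, 6·0+4·9=36≤38, objective 27.
(a,b)=(1,8): 6·1+1·8=14≤16, 6·1+4·8=38≤38, objective 26.
The best lattice point is (0,9), giving 27.

27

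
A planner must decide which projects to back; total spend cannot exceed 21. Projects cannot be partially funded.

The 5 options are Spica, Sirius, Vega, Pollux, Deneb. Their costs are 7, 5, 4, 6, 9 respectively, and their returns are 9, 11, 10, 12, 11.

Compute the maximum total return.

Sirius + Vega + Pollux: cost 5 + 4 + 6 = 15 ≤ 21, return 11 + 10 + 12 = 33.
Sirius + Pollux + Deneb: cost 5 + 6 + 9 = 20 ≤ 21, return 11 + 12 + 11 = 34.
Best is Sirius, Pollux, and Deneb with total return 34.

34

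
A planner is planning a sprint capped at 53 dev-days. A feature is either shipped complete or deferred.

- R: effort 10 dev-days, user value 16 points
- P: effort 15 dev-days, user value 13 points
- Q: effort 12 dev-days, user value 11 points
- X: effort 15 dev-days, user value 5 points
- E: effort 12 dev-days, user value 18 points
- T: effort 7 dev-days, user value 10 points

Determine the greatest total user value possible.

Take R, P, Q, and E: effort 10 + 15 + 12 + 12 = 49 ≤ 53, user value 16 + 13 + 11 + 18 = 58.
No other feasible combination does better.

58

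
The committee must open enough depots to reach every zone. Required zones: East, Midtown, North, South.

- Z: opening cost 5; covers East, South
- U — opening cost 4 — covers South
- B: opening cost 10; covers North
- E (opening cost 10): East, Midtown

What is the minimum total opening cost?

The greedy cost-per-new-zone heuristic would pick Z, B, and E for 25, but a cheaper cover exists.
Choose U, B, and E: together they cover East, Midtown, North, South — every zone.
Total opening cost: 4 + 10 + 10 = 24.
No cover costs less than 24.

24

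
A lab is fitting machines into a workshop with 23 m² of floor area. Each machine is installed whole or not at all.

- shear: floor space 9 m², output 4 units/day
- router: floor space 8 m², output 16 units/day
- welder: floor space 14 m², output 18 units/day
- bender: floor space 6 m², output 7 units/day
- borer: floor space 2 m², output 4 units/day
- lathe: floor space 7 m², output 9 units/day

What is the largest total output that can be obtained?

router + welder: floor space 8 + 14 = 22 ≤ 23, output 16 + 18 = 34.
router + bender + borer + lathe: floor space 8 + 6 + 2 + 7 = 23 ≤ 23, output 16 + 7 + 4 + 9 = 36.
router + bender + lathe: floor space 8 + 6 + 7 = 21 ≤ 23, output 16 + 7 + 9 = 32.
Best is router, bender, borer, and lathe with total output 36.

36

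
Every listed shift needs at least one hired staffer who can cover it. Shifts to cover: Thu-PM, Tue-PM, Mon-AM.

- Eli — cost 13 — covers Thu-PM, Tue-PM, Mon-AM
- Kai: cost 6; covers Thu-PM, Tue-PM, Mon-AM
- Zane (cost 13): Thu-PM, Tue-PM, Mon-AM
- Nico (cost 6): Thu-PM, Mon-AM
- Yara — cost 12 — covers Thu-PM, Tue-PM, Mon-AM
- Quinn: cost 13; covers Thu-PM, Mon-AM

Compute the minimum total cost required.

6

Kai alone covers Thu-PM, Tue-PM, Mon-AM — every shift.
Total cost: 6.
No cover costs less than 6.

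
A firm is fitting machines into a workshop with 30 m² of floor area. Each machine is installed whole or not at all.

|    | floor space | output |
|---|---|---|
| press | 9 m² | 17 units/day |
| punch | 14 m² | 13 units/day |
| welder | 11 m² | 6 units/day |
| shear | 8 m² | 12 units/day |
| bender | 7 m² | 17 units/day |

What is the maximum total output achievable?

press + shear + bender: floor space 9 + 8 + 7 = 24 ≤ 30, output 17 + 12 + 17 = 46.
press + punch + bender: floor space 9 + 14 + 7 = 30 ≤ 30, output 17 + 13 + 17 = 47.
Best is press, punch, and bender with total output 47.

47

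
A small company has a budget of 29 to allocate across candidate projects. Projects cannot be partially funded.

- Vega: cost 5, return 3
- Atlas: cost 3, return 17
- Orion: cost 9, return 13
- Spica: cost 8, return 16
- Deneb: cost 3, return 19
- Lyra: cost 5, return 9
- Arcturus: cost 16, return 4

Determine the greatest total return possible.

74

Treat it as a binary knapsack problem.
Allowing fractional choices, the relaxed optimum would be about 74.6, but projects are indivisible.
Vega + Atlas + Orion + Spica + Deneb: cost 5 + 3 + 9 + 8 + 3 = 28 ≤ 29, return 3 + 17 + 13 + 16 + 19 = 68.
Atlas + Orion + Spica + Deneb + Lyra: cost 3 + 9 + 8 + 3 + 5 = 28 ≤ 29, return 17 + 13 + 16 + 19 + 9 = 74.
Atlas + Orion + Spica + Deneb: cost 3 + 9 + 8 + 3 = 23 ≤ 29, return 17 + 13 + 16 + 19 = 65.
Best is Atlas, Orion, Spica, Deneb, and Lyra with total return 74.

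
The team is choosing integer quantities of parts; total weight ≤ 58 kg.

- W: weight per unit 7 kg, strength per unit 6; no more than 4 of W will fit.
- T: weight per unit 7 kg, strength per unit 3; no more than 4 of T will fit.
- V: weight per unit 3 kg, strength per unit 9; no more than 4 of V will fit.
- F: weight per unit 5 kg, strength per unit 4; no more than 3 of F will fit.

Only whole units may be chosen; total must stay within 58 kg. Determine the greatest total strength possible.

72

4×W, 4×V, and 3×F: weight 55 ≤ 58, strength 4·6 + 4·9 + 3·4 = 72.
4×W, 1×T, 4×V, and 2×F: weight 57 ≤ 58, strength 4·6 + 1·3 + 4·9 + 2·4 = 71.
Best is 72.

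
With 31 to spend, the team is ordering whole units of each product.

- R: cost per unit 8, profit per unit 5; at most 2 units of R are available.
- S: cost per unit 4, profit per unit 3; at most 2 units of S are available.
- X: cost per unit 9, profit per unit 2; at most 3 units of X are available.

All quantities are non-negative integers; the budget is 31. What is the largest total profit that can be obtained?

2×R, 1×S, and 1×X: cost 29 ≤ 31, profit 2·5 + 1·3 + 1·2 = 15.
2×R and 2×S: cost 24 ≤ 31, profit 2·5 + 2·3 = 16.
Best is 16.

16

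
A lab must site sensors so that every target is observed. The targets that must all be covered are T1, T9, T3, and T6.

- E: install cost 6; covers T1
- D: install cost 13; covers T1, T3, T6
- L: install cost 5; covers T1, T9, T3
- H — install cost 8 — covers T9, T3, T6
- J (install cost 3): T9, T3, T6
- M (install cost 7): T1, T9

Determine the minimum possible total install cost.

This is an integer covering problem.
Choose L and J: together they cover T1, T9, T3, T6 — every target.
Total install cost: 5 + 3 = 8.
No cover costs less than 8.

8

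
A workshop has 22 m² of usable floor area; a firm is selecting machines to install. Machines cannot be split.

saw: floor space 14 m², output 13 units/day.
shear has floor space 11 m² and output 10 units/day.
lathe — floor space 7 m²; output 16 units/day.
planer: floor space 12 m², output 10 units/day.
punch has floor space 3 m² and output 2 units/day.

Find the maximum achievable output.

This is an integer program with binary decision variables.
Allowing fractional choices, the relaxed optimum would be about 29.9, but machines are indivisible.
saw + lathe: floor space 14 + 7 = 21 ≤ 22, output 13 + 16 = 29.
lathe + planer + punch: floor space 7 + 12 + 3 = 22 ≤ 22, output 16 + 10 + 2 = 28.
shear + lathe + punch: floor space 11 + 7 + 3 = 21 ≤ 22, output 10 + 16 + 2 = 28.
Best is saw and lathe with total output 29.

29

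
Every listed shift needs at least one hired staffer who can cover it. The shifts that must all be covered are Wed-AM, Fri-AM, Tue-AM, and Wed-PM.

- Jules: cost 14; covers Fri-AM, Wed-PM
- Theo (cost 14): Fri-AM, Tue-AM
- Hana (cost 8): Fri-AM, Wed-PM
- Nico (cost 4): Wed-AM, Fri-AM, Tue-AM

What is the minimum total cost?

Choose Hana and Nico: together they cover Wed-AM, Fri-AM, Tue-AM, Wed-PM — every shift.
Total cost: 8 + 4 = 12.
No cover costs less than 12.

12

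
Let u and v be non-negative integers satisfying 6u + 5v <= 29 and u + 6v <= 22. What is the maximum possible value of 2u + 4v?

Relaxing integrality, the LP optimum is 17.42 at (u,v) = (2.06, 3.32), which is not an integer point.
(u,v)=(2,3) is feasible, giving 16.
(u,v)=(3,2) is feasible, giving 14.
Maximum is 16 at (u,v)=(2,3).

16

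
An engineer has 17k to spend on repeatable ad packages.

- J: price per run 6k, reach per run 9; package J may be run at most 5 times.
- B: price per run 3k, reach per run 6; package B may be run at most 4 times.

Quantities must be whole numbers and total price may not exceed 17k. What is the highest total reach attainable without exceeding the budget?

B has the best ratio (6/3); taking only B gives at most 4×6 = 24 (stopped by the supply cap of 4).
Mixing does better — 1×J and 3×B: price 15 ≤ 17, reach 1·9 + 3·6 = 27.

27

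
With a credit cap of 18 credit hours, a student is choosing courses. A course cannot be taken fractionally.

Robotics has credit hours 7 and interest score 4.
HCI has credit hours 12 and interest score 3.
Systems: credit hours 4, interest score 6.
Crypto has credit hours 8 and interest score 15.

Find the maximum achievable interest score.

21

Allowing fractional choices, the relaxed optimum would be about 24.4, but courses are indivisible.
Systems + Crypto: credit hours 4 + 8 = 12 ≤ 18, interest score 6 + 15 = 21.
Crypto: credit hours 8 ≤ 18, interest score 15.
Robotics + Crypto: credit hours 7 + 8 = 15 ≤ 18, interest score 4 + 15 = 19.
Best is Systems and Crypto with total interest score 21.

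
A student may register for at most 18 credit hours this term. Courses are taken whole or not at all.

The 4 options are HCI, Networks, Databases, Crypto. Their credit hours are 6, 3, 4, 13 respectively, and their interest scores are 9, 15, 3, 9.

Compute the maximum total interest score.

Allowing fractional choices, the relaxed optimum would be about 30.5, but courses are indivisible.
Networks + Crypto: credit hours 3 + 13 = 16 ≤ 18, interest score 15 + 9 = 24.
HCI + Networks: credit hours 6 + 3 = 9 ≤ 18, interest score 9 + 15 = 24.
HCI + Networks + Databases: credit hours 6 + 3 + 4 = 13 ≤ 18, interest score 9 + 15 + 3 = 27.
Best is HCI, Networks, and Databases with total interest score 27.

27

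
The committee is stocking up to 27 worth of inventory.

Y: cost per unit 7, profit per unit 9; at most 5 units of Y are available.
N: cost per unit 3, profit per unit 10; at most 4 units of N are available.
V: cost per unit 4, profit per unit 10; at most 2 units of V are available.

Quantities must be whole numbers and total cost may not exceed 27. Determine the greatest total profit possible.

N has the best ratio (10/3); taking only N gives at most 4×10 = 40 (stopped by the supply cap of 4).
Mixing does better — 1×Y, 4×N, and 2×V: cost 27 ≤ 27, profit 1·9 + 4·10 + 2·10 = 69.

69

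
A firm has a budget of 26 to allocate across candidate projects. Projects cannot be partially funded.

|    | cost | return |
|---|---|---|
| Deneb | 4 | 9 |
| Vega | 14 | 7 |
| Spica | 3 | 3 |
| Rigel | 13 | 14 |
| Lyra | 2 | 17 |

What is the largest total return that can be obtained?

This is a 0-1 knapsack instance.
Take Deneb, Spica, Rigel, and Lyra: cost 4 + 3 + 13 + 2 = 22 ≤ 26, return 9 + 3 + 14 + 17 = 43.
No other feasible combination does better.

43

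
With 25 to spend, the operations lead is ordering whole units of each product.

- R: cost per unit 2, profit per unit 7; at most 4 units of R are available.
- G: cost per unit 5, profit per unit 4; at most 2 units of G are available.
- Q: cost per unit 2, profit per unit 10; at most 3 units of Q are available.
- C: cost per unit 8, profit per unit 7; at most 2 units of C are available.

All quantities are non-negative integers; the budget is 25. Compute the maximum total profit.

4×R, 3×Q, and 1×C: cost 22 ≤ 25, profit 4·7 + 3·10 + 1·7 = 65.
4×R, 2×G, and 3×Q: cost 24 ≤ 25, profit 4·7 + 2·4 + 3·10 = 66.
Best is 66.

66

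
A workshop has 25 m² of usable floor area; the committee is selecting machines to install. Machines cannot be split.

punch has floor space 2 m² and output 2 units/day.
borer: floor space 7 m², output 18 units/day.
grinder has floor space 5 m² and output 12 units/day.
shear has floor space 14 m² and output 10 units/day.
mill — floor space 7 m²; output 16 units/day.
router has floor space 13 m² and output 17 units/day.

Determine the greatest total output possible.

48

This is a 0-1 knapsack instance.
Allowing fractional choices, the relaxed optimum would be about 53.8, but machines are indivisible.
borer + grinder + router: floor space 7 + 5 + 13 = 25 ≤ 25, output 18 + 12 + 17 = 47.
punch + borer + grinder + mill: floor space 2 + 7 + 5 + 7 = 21 ≤ 25, output 2 + 18 + 12 + 16 = 48.
borer + grinder + mill: floor space 7 + 5 + 7 = 19 ≤ 25, output 18 + 12 + 16 = 46.
Best is punch, borer, grinder, and mill with total output 48.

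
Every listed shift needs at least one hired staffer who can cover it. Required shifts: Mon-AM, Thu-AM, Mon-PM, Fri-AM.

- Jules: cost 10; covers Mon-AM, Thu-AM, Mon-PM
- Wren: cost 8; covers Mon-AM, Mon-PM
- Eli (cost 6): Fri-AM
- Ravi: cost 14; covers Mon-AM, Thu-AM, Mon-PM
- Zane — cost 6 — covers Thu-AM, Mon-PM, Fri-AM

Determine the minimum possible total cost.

Choose Wren and Zane: together they cover Mon-AM, Thu-AM, Mon-PM, Fri-AM — every shift.
Total cost: 8 + 6 = 14.
No cover costs less than 14.

14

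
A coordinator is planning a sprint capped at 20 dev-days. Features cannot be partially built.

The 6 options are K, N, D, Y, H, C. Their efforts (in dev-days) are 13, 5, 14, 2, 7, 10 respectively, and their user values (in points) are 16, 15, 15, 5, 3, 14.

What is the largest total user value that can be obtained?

36

Treat it as a binary knapsack problem.
K + N + Y: effort 13 + 5 + 2 = 20 ≤ 20, user value 16 + 15 + 5 = 36.
N + Y + C: effort 5 + 2 + 10 = 17 ≤ 20, user value 15 + 5 + 14 = 34.
Best is K, N, and Y with total user value 36.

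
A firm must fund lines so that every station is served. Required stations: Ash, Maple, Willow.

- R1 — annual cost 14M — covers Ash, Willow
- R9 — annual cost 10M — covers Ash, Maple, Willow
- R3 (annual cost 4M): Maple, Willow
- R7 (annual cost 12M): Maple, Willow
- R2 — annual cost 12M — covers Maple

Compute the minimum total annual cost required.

10

This is a weighted set-cover instance.
R9 alone covers Ash, Maple, Willow — every station.
Total annual cost: 10.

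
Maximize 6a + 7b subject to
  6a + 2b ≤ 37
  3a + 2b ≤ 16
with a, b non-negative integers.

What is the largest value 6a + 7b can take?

56

(a,b)=(0,8) is feasible, giving 56.
(a,b)=(0,7) is feasible, giving 49.
Maximum is 56 at (a,b)=(0,8).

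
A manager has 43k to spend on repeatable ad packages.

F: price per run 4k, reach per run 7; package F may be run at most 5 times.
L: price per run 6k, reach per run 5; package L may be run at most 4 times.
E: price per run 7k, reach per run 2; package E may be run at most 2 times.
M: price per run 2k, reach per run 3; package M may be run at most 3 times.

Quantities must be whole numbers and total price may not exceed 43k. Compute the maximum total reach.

56

F has the best ratio (7/4); taking only F gives at most 5×7 = 35 (stopped by the supply cap of 5).
Mixing does better — 5×F, 3×L, and 2×M: price 42 ≤ 43, reach 5·7 + 3·5 + 2·3 = 56.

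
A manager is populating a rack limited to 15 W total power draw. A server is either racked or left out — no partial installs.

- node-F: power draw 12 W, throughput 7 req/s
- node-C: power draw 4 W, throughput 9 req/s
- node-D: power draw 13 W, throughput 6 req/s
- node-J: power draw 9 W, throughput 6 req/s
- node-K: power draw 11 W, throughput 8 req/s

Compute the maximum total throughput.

17

node-C + node-J: power draw 4 + 9 = 13 ≤ 15, throughput 9 + 6 = 15.
node-C + node-K: power draw 4 + 11 = 15 ≤ 15, throughput 9 + 8 = 17.
Best is node-C and node-K with total throughput 17.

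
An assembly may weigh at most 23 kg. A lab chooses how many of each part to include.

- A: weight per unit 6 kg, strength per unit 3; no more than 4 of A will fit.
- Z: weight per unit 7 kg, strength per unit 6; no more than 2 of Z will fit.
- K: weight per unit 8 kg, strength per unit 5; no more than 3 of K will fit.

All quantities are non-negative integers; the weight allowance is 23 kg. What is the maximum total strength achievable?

This is a bounded integer knapsack.
1×Z and 2×K: weight 23 ≤ 23, strength 1·6 + 2·5 = 16.
2×Z and 1×K: weight 22 ≤ 23, strength 2·6 + 1·5 = 17.
Best is 17.

17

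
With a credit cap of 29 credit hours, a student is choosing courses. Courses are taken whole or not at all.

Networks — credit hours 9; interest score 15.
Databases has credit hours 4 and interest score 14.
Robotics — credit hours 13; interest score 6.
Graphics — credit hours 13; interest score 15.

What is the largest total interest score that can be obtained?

Allowing fractional choices, the relaxed optimum would be about 45.4, but courses are indivisible.
Networks + Databases + Graphics: credit hours 9 + 4 + 13 = 26 ≤ 29, interest score 15 + 14 + 15 = 44.
Networks + Databases + Robotics: credit hours 9 + 4 + 13 = 26 ≤ 29, interest score 15 + 14 + 6 = 35.
Best is Networks, Databases, and Graphics with total interest score 44.

44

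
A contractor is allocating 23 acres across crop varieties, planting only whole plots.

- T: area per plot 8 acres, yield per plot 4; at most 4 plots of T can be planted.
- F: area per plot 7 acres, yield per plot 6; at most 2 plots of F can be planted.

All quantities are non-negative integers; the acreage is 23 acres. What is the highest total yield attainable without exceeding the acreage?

1×T and 2×F: area 22 ≤ 23, yield 1·4 + 2·6 = 16.
2×T and 1×F: area 23 ≤ 23, yield 2·4 + 1·6 = 14.
Best is 16.

16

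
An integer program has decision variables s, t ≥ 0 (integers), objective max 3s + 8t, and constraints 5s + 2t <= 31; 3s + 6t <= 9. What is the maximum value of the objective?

The continuous relaxation peaks at (0, 1.5) with value 12.00; rounding to a feasible lattice point costs some objective.
(s,t)=(1,1): 5·1+2·1=7≤31, 3·1+6·1=9≤9, objective 11.
(s,t)=(0,1): 5·0+2·1=2≤31, 3·0+6·1=6≤9, objective 8.
No feasible integer point exceeds 11.

11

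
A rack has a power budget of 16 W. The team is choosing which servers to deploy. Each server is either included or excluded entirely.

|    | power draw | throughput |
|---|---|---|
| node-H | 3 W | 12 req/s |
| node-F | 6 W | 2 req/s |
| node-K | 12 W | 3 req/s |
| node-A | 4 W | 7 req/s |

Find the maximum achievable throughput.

21

Take node-H, node-F, and node-A: power draw 3 + 6 + 4 = 13 ≤ 16, throughput 12 + 2 + 7 = 21.
No other feasible combination does better.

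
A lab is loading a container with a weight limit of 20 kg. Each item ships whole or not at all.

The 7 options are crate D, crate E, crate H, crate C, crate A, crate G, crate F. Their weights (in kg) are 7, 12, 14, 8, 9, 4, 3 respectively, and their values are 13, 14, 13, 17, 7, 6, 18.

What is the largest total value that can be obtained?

48

Allowing fractional choices, the relaxed optimum would be about 51.0, but items are indivisible.
crate D + crate C + crate F: weight 7 + 8 + 3 = 18 ≤ 20, value 13 + 17 + 18 = 48.
crate C + crate G + crate F: weight 8 + 4 + 3 = 15 ≤ 20, value 17 + 6 + 18 = 41.
crate C + crate A + crate F: weight 8 + 9 + 3 = 20 ≤ 20, value 17 + 7 + 18 = 42.
Best is crate D, crate C, and crate F with total value 48.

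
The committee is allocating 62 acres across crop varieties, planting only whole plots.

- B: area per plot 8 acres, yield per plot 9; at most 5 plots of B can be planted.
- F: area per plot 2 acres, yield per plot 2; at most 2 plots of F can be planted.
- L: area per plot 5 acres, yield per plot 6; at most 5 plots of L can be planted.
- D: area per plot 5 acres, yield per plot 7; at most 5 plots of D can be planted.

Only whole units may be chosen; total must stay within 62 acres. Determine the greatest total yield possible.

78

D has the best ratio (7/5); taking only D gives at most 5×7 = 35 (stopped by the supply cap of 5).
Mixing does better — 1×B, 2×F, 5×L, and 5×D: area 62 ≤ 62, yield 1·9 + 2·2 + 5·6 + 5·7 = 78.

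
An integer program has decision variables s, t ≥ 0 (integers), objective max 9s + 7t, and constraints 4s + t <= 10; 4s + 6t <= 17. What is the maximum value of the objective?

Relaxing integrality, the LP optimum is 29.15 at (s,t) = (2.15, 1.4), which is not an integer point.
(s,t)=(2,1): 4·2+1·1=9≤10, 4·2+6·1=14≤17, objective 25.
(s,t)=(1,2): 4·1+1·2=6≤10, 4·1+6·2=16≤17, objective 23.
(s,t)=(2,0): 4·2+1·0=8≤10, 4·2+6·0=8≤17, objective 18.
Maximum is 25 at (s,t)=(2,1).

25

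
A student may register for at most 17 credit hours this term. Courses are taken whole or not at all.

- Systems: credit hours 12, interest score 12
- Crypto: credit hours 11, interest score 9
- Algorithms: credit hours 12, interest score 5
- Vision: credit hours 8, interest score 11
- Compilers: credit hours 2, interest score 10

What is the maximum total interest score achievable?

22

This is an integer program with binary decision variables.
Systems + Compilers: credit hours 12 + 2 = 14 ≤ 17, interest score 12 + 10 = 22.
Crypto + Compilers: credit hours 11 + 2 = 13 ≤ 17, interest score 9 + 10 = 19.
Vision + Compilers: credit hours 8 + 2 = 10 ≤ 17, interest score 11 + 10 = 21.
Best is Systems and Compilers with total interest score 22.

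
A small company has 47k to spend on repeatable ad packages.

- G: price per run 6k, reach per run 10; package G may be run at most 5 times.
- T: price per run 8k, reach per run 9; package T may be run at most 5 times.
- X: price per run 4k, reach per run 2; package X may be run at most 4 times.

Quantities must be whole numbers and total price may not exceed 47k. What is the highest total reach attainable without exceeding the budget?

68

G has the best ratio (10/6); taking only G gives at most 5×10 = 50 (stopped by the supply cap of 5).
Mixing does better — 5×G and 2×T: price 46 ≤ 47, reach 5·10 + 2·9 = 68.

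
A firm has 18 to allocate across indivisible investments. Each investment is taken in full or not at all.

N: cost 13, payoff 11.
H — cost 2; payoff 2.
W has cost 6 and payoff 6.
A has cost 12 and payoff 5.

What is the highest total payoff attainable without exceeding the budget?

13

This is an integer program with binary decision variables.
Allowing fractional choices, the relaxed optimum would be about 16.5, but investments are indivisible.
N: cost 13 ≤ 18, payoff 11.
W + A: cost 6 + 12 = 18 ≤ 18, payoff 6 + 5 = 11.
N + H: cost 13 + 2 = 15 ≤ 18, payoff 11 + 2 = 13.
Best is N and H with total payoff 13.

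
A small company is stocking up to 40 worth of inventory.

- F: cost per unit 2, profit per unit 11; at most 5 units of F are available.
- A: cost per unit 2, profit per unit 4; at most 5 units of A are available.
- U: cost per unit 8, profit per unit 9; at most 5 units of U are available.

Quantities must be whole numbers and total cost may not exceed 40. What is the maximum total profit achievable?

94

5×F, 3×A, and 3×U: cost 40 ≤ 40, profit 5·11 + 3·4 + 3·9 = 94.
5×F, 5×A, and 2×U: cost 36 ≤ 40, profit 5·11 + 5·4 + 2·9 = 93.
Best is 94.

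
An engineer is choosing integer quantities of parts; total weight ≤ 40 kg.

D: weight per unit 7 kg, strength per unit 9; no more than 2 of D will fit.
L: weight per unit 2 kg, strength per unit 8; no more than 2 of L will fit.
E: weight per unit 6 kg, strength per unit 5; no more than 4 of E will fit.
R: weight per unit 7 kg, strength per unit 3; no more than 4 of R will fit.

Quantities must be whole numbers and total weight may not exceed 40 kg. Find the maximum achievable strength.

2×D, 2×L, and 3×E: weight 36 ≤ 40, strength 2·9 + 2·8 + 3·5 = 49.
2×D, 2×L, 2×E, and 1×R: weight 37 ≤ 40, strength 2·9 + 2·8 + 2·5 + 1·3 = 47.
Best is 49.

49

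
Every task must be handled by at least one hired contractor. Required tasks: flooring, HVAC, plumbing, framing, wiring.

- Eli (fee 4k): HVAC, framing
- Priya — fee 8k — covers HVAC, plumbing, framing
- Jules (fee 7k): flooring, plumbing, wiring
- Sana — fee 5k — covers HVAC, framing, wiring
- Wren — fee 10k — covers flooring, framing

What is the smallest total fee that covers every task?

11

This is an integer covering problem.
The greedy cost-per-new-task heuristic would pick Sana and Jules for 12, but a cheaper cover exists.
Choose Eli and Jules: together they cover flooring, HVAC, plumbing, framing, wiring — every task.
Total fee: 4 + 7 = 11.
No cover costs less than 11.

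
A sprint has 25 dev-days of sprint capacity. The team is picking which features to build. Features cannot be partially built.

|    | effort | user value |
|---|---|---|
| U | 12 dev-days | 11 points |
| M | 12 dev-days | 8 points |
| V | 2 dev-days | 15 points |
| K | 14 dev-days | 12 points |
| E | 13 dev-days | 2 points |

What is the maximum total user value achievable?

Take V and K: effort 2 + 14 = 16 ≤ 25, user value 15 + 12 = 27.
No other feasible combination does better.

27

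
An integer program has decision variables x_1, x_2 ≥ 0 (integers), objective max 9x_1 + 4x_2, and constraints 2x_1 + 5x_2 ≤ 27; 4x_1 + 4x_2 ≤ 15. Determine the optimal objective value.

The continuous relaxation peaks at (3.75, 0) with value 33.75; rounding to a feasible lattice point costs some objective.
(x_1,x_2)=(3,0) is feasible, giving 27.
(x_1,x_2)=(2,1) is feasible, giving 22.
(x_1,x_2)=(2,0) is feasible, giving 18.
No feasible integer point exceeds 27.

27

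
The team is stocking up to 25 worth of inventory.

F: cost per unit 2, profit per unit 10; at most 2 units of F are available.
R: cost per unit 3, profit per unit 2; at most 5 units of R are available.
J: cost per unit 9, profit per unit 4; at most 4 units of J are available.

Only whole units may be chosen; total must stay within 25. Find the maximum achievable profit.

This is a bounded integer knapsack.
F has the best ratio (10/2); taking only F gives at most 2×10 = 20 (stopped by the supply cap of 2).
Mixing does better — 2×F, 4×R, and 1×J: cost 25 ≤ 25, profit 2·10 + 4·2 + 1·4 = 32.

32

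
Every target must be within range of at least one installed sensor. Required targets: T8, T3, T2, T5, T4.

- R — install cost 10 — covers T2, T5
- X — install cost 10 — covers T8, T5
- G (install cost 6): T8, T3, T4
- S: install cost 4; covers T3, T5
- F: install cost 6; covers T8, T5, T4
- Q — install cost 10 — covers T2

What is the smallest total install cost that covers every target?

Choose R and G: together they cover T8, T3, T2, T5, T4 — every target.
Total install cost: 10 + 6 = 16.

16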